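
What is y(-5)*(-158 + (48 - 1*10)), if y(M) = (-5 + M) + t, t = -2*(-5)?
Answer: 0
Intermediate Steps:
t = 10
y(M) = 5 + M (y(M) = (-5 + M) + 10 = 5 + M)
y(-5)*(-158 + (48 - 1*10)) = (5 - 5)*(-158 + (48 - 1*10)) = 0*(-158 + (48 - 10)) = 0*(-158 + 38) = 0*(-120) = 0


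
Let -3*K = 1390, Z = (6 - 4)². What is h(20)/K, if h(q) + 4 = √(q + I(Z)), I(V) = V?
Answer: 6/695 - 3*√6/695 ≈ -0.0019402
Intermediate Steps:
Z = 4 (Z = 2² = 4)
K = -1390/3 (K = -⅓*1390 = -1390/3 ≈ -463.33)
h(q) = -4 + √(4 + q) (h(q) = -4 + √(q + 4) = -4 + √(4 + q))
h(20)/K = (-4 + √(4 + 20))/(-1390/3) = (-4 + √24)*(-3/1390) = (-4 + 2*√6)*(-3/1390) = 6/695 - 3*√6/695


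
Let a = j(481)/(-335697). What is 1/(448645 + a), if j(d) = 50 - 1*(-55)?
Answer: 111899/50202926820 ≈ 2.2289e-6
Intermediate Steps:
j(d) = 105 (j(d) = 50 + 55 = 105)
a = -35/111899 (a = 105/(-335697) = 105*(-1/335697) = -35/111899 ≈ -0.00031278)
1/(448645 + a) = 1/(448645 - 35/111899) = 1/(50202926820/111899) = 111899/50202926820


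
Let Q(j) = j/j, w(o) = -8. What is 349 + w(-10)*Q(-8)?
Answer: 341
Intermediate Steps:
Q(j) = 1
349 + w(-10)*Q(-8) = 349 - 8*1 = 349 - 8 = 341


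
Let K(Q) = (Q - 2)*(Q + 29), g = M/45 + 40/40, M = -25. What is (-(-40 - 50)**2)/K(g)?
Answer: 65610/371 ≈ 176.85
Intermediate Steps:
g = 4/9 (g = -25/45 + 40/40 = -25*1/45 + 40*(1/40) = -5/9 + 1 = 4/9 ≈ 0.44444)
K(Q) = (-2 + Q)*(29 + Q)
(-(-40 - 50)**2)/K(g) = (-(-40 - 50)**2)/(-58 + (4/9)**2 + 27*(4/9)) = (-1*(-90)**2)/(-58 + 16/81 + 12) = (-1*8100)/(-3710/81) = -8100*(-81/3710) = 65610/371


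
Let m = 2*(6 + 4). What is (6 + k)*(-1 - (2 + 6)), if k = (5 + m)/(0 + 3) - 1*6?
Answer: -75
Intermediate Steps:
m = 20 (m = 2*10 = 20)
k = 7/3 (k = (5 + 20)/(0 + 3) - 1*6 = 25/3 - 6 = 7/3 ≈ 2.3333)
(6 + k)*(-1 - (2 + 6)) = (6 + 7/3)*(-1 - (2 + 6)) = 25*(-1 - 1*8)/3 = 25*(-1 - 8)/3 = (25/3)*(-9) = -75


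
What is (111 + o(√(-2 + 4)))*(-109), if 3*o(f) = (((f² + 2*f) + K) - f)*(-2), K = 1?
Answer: -11881 + 218*√2/3 ≈ -11778.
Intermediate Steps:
o(f) = -⅔ - 2*f/3 - 2*f²/3 (o(f) = ((((f² + 2*f) + 1) - f)*(-2))/3 = (((1 + f² + 2*f) - f)*(-2))/3 = ((1 + f + f²)*(-2))/3 = (-2 - 2*f - 2*f²)/3 = -⅔ - 2*f/3 - 2*f²/3)
(111 + o(√(-2 + 4)))*(-109) = (111 + (-⅔ - 2*√(-2 + 4)/3 - 2*(√(-2 + 4))²/3))*(-109) = (111 + (-⅔ - 2*√2/3 - 2*(√2)²/3))*(-109) = (111 + (-⅔ - 2*√2/3 - ⅔*2))*(-109) = (111 + (-⅔ - 2*√2/3 - 4/3))*(-109) = (111 + (-2 - 2*√2/3))*(-109) = (109 - 2*√2/3)*(-109) = -11881 + 218*√2/3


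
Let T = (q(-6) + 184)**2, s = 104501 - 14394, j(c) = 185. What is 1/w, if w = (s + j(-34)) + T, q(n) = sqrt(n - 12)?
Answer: -I/(-124130*I + 1104*sqrt(2)) ≈ 8.0548e-6 - 1.0131e-7*I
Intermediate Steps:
q(n) = sqrt(-12 + n)
s = 90107
T = (184 + 3*I*sqrt(2))**2 (T = (sqrt(-12 - 6) + 184)**2 = (sqrt(-18) + 184)**2 = (3*I*sqrt(2) + 184)**2 = (184 + 3*I*sqrt(2))**2 ≈ 33838.0 + 1561.3*I)
w = 124130 + 1104*I*sqrt(2) (w = (90107 + 185) + (33838 + 1104*I*sqrt(2)) = 90292 + (33838 + 1104*I*sqrt(2)) = 124130 + 1104*I*sqrt(2) ≈ 1.2413e+5 + 1561.3*I)
1/w = 1/(124130 + 1104*I*sqrt(2))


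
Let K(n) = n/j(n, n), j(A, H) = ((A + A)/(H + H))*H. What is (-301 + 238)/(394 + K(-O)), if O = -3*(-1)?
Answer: -63/395 ≈ -0.15949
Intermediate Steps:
O = 3
j(A, H) = A (j(A, H) = ((2*A)/((2*H)))*H = ((2*A)*(1/(2*H)))*H = (A/H)*H = A)
K(n) = 1 (K(n) = n/n = 1)
(-301 + 238)/(394 + K(-O)) = (-301 + 238)/(394 + 1) = -63/395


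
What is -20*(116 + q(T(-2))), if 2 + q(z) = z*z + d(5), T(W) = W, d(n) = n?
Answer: -2460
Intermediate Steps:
q(z) = 3 + z² (q(z) = -2 + (z*z + 5) = -2 + (z² + 5) = -2 + (5 + z²) = 3 + z²)
-20*(116 + q(T(-2))) = -20*(116 + (3 + (-2)²)) = -20*(116 + (3 + 4)) = -20*(116 + 7) = -20*123 = -2460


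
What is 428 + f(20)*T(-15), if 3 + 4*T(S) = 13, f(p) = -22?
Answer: 373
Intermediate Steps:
T(S) = 5/2 (T(S) = -3/4 + (1/4)*13 = -3/4 + 13/4 = 5/2)
428 + f(20)*T(-15) = 428 - 22*5/2 = 428 - 55 = 373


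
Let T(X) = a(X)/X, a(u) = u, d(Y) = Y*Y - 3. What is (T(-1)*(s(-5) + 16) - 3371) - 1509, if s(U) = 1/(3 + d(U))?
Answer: -121599/25 ≈ -4864.0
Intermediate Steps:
d(Y) = -3 + Y² (d(Y) = Y² - 3 = -3 + Y²)
T(X) = 1 (T(X) = X/X = 1)
s(U) = U⁻² (s(U) = 1/(3 + (-3 + U²)) = 1/(U²) = U⁻²)
(T(-1)*(s(-5) + 16) - 3371) - 1509 = (1*((-5)⁻² + 16) - 3371) - 1509 = (1*(1/25 + 16) - 3371) - 1509 = (1*(401/25) - 3371) - 1509 = (401/25 - 3371) - 1509 = -83874/25 - 1509 = -121599/25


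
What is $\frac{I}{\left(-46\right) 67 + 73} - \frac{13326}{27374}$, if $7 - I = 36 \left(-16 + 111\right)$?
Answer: $\frac{26664764}{41184183} \approx 0.64745$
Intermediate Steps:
$I = -3413$ ($I = 7 - 36 \left(-16 + 111\right) = 7 - 36 \cdot 95 = 7 - 3420 = -3413$)
$\frac{I}{\left(-46\right) 67 + 73} - \frac{13326}{27374} = - \frac{3413}{\left(-46\right) 67 + 73} - \frac{13326}{27374} = - \frac{3413}{-3082 + 73} - \frac{6663}{13687} = - \frac{3413}{-3009} - \frac{6663}{13687} = \left(-3413\right) \left(- \frac{1}{3009}\right) - \frac{6663}{13687} = \frac{3413}{3009} - \frac{6663}{13687} = \frac{26664764}{41184183}$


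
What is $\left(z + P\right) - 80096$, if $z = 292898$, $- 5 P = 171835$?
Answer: $178435$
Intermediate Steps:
$P = -34367$ ($P = \left(- \frac{1}{5}\right) 171835 = -34367$)
$\left(z + P\right) - 80096 = \left(292898 - 34367\right) - 80096 = 258531 - 80096 = 178435$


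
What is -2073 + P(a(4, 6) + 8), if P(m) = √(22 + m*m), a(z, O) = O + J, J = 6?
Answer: -2073 + √422 ≈ -2052.5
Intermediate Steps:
a(z, O) = 6 + O (a(z, O) = O + 6 = 6 + O)
P(m) = √(22 + m²)
-2073 + P(a(4, 6) + 8) = -2073 + √(22 + ((6 + 6) + 8)²) = -2073 + √(22 + (12 + 8)²) = -2073 + √(22 + 20²) = -2073 + √(22 + 400) = -2073 + √422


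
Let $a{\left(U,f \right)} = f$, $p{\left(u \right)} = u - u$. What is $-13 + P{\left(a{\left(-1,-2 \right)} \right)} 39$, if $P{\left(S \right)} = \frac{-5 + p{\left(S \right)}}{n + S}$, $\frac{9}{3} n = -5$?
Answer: $\frac{442}{11} \approx 40.182$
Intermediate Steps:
$n = - \frac{5}{3}$ ($n = \frac{1}{3} \left(-5\right) = - \frac{5}{3} \approx -1.6667$)
$p{\left(u \right)} = 0$
$P{\left(S \right)} = - \frac{5}{- \frac{5}{3} + S}$ ($P{\left(S \right)} = \frac{-5 + 0}{- \frac{5}{3} + S} = - \frac{5}{- \frac{5}{3} + S}$)
$-13 + P{\left(a{\left(-1,-2 \right)} \right)} 39 = -13 + - \frac{15}{-5 + 3 \left(-2\right)} 39 = -13 + - \frac{15}{-5 - 6} \cdot 39 = -13 + - \frac{15}{-11} \cdot 39 = -13 + \left(-15\right) \left(- \frac{1}{11}\right) 39 = -13 + \frac{15}{11} \cdot 39 = -13 + \frac{585}{11} = \frac{442}{11}$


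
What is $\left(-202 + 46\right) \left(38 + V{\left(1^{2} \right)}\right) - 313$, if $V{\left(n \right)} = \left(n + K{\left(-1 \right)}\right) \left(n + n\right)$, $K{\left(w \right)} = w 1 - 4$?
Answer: $-4993$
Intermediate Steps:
$K{\left(w \right)} = -4 + w$ ($K{\left(w \right)} = w - 4 = -4 + w$)
$V{\left(n \right)} = 2 n \left(-5 + n\right)$ ($V{\left(n \right)} = \left(n - 5\right) \left(n + n\right) = \left(n - 5\right) 2 n = \left(-5 + n\right) 2 n = 2 n \left(-5 + n\right)$)
$\left(-202 + 46\right) \left(38 + V{\left(1^{2} \right)}\right) - 313 = \left(-202 + 46\right) \left(38 + 2 \cdot 1^{2} \left(-5 + 1^{2}\right)\right) - 313 = - 156 \left(38 + 2 \cdot 1 \left(-5 + 1\right)\right) - 313 = - 156 \left(38 + 2 \cdot 1 \left(-4\right)\right) - 313 = - 156 \left(38 - 8\right) - 313 = \left(-156\right) 30 - 313 = -4680 - 313 = -4993$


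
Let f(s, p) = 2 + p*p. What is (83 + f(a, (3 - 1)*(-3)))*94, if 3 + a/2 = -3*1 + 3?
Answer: 11374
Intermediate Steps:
a = -6 (a = -6 + 2*(-3*1 + 3) = -6 + 2*(-3 + 3) = -6 + 2*0 = -6 + 0 = -6)
f(s, p) = 2 + p²
(83 + f(a, (3 - 1)*(-3)))*94 = (83 + (2 + ((3 - 1)*(-3))²))*94 = (83 + (2 + (2*(-3))²))*94 = (83 + (2 + (-6)²))*94 = (83 + (2 + 36))*94 = (83 + 38)*94 = 121*94 = 11374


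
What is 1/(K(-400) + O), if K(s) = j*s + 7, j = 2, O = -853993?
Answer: -1/854786 ≈ -1.1699e-6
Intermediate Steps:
K(s) = 7 + 2*s (K(s) = 2*s + 7 = 7 + 2*s)
1/(K(-400) + O) = 1/((7 + 2*(-400)) - 853993) = 1/((7 - 800) - 853993) = 1/(-793 - 853993) = 1/(-854786) = -1/854786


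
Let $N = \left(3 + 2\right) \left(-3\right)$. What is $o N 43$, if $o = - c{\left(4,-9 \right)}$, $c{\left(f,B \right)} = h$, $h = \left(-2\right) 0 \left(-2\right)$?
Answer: $0$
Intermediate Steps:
$h = 0$ ($h = 0 \left(-2\right) = 0$)
$c{\left(f,B \right)} = 0$
$o = 0$ ($o = \left(-1\right) 0 = 0$)
$N = -15$ ($N = 5 \left(-3\right) = -15$)
$o N 43 = 0 \left(-15\right) 43 = 0 \cdot 43 = 0$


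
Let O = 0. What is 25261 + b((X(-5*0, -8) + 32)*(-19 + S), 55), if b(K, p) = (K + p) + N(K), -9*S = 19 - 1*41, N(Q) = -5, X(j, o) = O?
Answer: 223031/9 ≈ 24781.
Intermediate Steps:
X(j, o) = 0
S = 22/9 (S = -(19 - 1*41)/9 = -(19 - 41)/9 = -⅑*(-22) = 22/9 ≈ 2.4444)
b(K, p) = -5 + K + p (b(K, p) = (K + p) - 5 = -5 + K + p)
25261 + b((X(-5*0, -8) + 32)*(-19 + S), 55) = 25261 + (-5 + (0 + 32)*(-19 + 22/9) + 55) = 25261 + (-5 + 32*(-149/9) + 55) = 25261 + (-5 - 4768/9 + 55) = 25261 - 4318/9 = 223031/9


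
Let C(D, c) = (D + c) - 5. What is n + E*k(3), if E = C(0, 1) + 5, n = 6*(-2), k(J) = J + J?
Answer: -6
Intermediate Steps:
C(D, c) = -5 + D + c
k(J) = 2*J
n = -12
E = 1 (E = (-5 + 0 + 1) + 5 = -4 + 5 = 1)
n + E*k(3) = -12 + 1*(2*3) = -12 + 1*6 = -12 + 6 = -6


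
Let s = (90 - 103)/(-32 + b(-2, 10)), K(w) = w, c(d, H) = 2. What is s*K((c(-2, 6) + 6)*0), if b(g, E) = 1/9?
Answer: 0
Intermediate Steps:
b(g, E) = 1/9
s = 117/287 (s = (90 - 103)/(-32 + 1/9) = -13/(-287/9) = -13*(-9/287) = 117/287 ≈ 0.40767)
s*K((c(-2, 6) + 6)*0) = 117*((2 + 6)*0)/287 = 117*(8*0)/287 = (117/287)*0 = 0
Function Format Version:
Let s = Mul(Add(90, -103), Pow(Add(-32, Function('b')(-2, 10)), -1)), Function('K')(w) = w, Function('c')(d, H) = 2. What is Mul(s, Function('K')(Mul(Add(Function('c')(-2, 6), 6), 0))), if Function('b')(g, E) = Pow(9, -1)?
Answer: 0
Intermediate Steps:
Function('b')(g, E) = Rational(1, 9)
s = Rational(117, 287) (s = Mul(Add(90, -103), Pow(Add(-32, Rational(1, 9)), -1)) = Mul(-13, Pow(Rational(-287, 9), -1)) = Mul(-13, Rational(-9, 287)) = Rational(117, 287) ≈ 0.40767)
Mul(s, Function('K')(Mul(Add(Function('c')(-2, 6), 6), 0))) = Mul(Rational(117, 287), Mul(Add(2, 6), 0)) = Mul(Rational(117, 287), Mul(8, 0)) = Mul(Rational(117, 287), 0) = 0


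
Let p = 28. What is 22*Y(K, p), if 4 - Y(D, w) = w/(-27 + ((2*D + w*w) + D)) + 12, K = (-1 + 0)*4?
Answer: -131736/745 ≈ -176.83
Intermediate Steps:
K = -4 (K = -1*4 = -4)
Y(D, w) = -8 - w/(-27 + w² + 3*D) (Y(D, w) = 4 - (w/(-27 + ((2*D + w*w) + D)) + 12) = 4 - (w/(-27 + ((2*D + w²) + D)) + 12) = 4 - (w/(-27 + ((w² + 2*D) + D)) + 12) = 4 - (w/(-27 + (w² + 3*D)) + 12) = 4 - (w/(-27 + w² + 3*D) + 12) = 4 - (12 + w/(-27 + w² + 3*D)) = 4 + (-12 - w/(-27 + w² + 3*D)) = -8 - w/(-27 + w² + 3*D))
22*Y(K, p) = 22*((216 - 1*28 - 24*(-4) - 8*28²)/(-27 + 28² + 3*(-4))) = 22*((216 - 28 + 96 - 8*784)/(-27 + 784 - 12)) = 22*((216 - 28 + 96 - 6272)/745) = 22*((1/745)*(-5988)) = 22*(-5988/745) = -131736/745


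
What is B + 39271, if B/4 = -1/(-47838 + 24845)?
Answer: 902958107/22993 ≈ 39271.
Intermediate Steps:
B = 4/22993 (B = 4*(-1/(-47838 + 24845)) = 4*(-1/(-22993)) = 4*(-1*(-1/22993)) = 4*(1/22993) = 4/22993 ≈ 0.00017397)
B + 39271 = 4/22993 + 39271 = 902958107/22993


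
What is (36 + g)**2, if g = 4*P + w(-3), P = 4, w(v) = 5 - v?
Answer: 3600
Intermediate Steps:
g = 24 (g = 4*4 + (5 - 1*(-3)) = 16 + (5 + 3) = 16 + 8 = 24)
(36 + g)**2 = (36 + 24)**2 = 60**2 = 3600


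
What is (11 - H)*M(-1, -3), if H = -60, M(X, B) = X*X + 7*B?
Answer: -1420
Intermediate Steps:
M(X, B) = X² + 7*B
(11 - H)*M(-1, -3) = (11 - 1*(-60))*((-1)² + 7*(-3)) = (11 + 60)*(1 - 21) = 71*(-20) = -1420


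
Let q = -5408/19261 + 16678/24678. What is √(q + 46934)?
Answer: √294554936803885410543/79220493 ≈ 216.64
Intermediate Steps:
q = 93888167/237661479 (q = -5408*1/19261 + 16678*(1/24678) = -5408/19261 + 8339/12339 = 93888167/237661479 ≈ 0.39505)
√(q + 46934) = √(93888167/237661479 + 46934) = √(11154497743553/237661479) = √294554936803885410543/79220493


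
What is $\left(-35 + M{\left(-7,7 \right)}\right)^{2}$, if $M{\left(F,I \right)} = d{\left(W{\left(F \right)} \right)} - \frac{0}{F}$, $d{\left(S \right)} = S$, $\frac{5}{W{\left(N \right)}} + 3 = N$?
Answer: $\frac{5041}{4} \approx 1260.3$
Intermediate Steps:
$W{\left(N \right)} = \frac{5}{-3 + N}$
$M{\left(F,I \right)} = \frac{5}{-3 + F}$ ($M{\left(F,I \right)} = \frac{5}{-3 + F} - \frac{0}{F} = \frac{5}{-3 + F} - 0 = \frac{5}{-3 + F} + 0 = \frac{5}{-3 + F}$)
$\left(-35 + M{\left(-7,7 \right)}\right)^{2} = \left(-35 + \frac{5}{-3 - 7}\right)^{2} = \left(-35 + \frac{5}{-10}\right)^{2} = \left(-35 + 5 \left(- \frac{1}{10}\right)\right)^{2} = \left(-35 - \frac{1}{2}\right)^{2} = \left(- \frac{71}{2}\right)^{2} = \frac{5041}{4}$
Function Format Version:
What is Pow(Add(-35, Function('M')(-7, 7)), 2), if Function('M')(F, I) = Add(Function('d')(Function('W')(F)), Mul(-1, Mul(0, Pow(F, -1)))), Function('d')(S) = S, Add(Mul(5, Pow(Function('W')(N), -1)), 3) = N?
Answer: Rational(5041, 4) ≈ 1260.3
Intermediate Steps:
Function('W')(N) = Mul(5, Pow(Add(-3, N), -1))
Function('M')(F, I) = Mul(5, Pow(Add(-3, F), -1)) (Function('M')(F, I) = Add(Mul(5, Pow(Add(-3, F), -1)), Mul(-1, Mul(0, Pow(F, -1)))) = Add(Mul(5, Pow(Add(-3, F), -1)), Mul(-1, 0)) = Add(Mul(5, Pow(Add(-3, F), -1)), 0) = Mul(5, Pow(Add(-3, F), -1)))
Pow(Add(-35, Function('M')(-7, 7)), 2) = Pow(Add(-35, Mul(5, Pow(Add(-3, -7), -1))), 2) = Pow(Add(-35, Mul(5, Pow(-10, -1))), 2) = Pow(Add(-35, Mul(5, Rational(-1, 10))), 2) = Pow(Add(-35, Rational(-1, 2)), 2) = Pow(Rational(-71, 2), 2) = Rational(5041, 4)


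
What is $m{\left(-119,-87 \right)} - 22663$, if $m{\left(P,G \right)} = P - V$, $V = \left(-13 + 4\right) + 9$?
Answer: $-22782$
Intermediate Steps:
$V = 0$ ($V = -9 + 9 = 0$)
$m{\left(P,G \right)} = P$ ($m{\left(P,G \right)} = P - 0 = P + 0 = P$)
$m{\left(-119,-87 \right)} - 22663 = -119 - 22663 = -22782$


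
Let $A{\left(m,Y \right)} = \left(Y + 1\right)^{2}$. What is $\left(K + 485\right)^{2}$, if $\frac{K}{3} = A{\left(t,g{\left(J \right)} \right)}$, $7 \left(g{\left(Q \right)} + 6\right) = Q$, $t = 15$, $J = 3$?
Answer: $\frac{720224569}{2401} \approx 2.9997 \cdot 10^{5}$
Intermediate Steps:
$g{\left(Q \right)} = -6 + \frac{Q}{7}$
$A{\left(m,Y \right)} = \left(1 + Y\right)^{2}$
$K = \frac{3072}{49}$ ($K = 3 \left(1 + \left(-6 + \frac{1}{7} \cdot 3\right)\right)^{2} = 3 \left(1 + \left(-6 + \frac{3}{7}\right)\right)^{2} = 3 \left(1 - \frac{39}{7}\right)^{2} = 3 \left(- \frac{32}{7}\right)^{2} = 3 \cdot \frac{1024}{49} = \frac{3072}{49} \approx 62.694$)
$\left(K + 485\right)^{2} = \left(\frac{3072}{49} + 485\right)^{2} = \left(\frac{26837}{49}\right)^{2} = \frac{720224569}{2401}$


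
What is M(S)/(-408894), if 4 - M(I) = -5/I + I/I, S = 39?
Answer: -61/7973433 ≈ -7.6504e-6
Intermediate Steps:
M(I) = 3 + 5/I (M(I) = 4 - (-5/I + I/I) = 4 - (-5/I + 1) = 4 - (1 - 5/I) = 4 + (-1 + 5/I) = 3 + 5/I)
M(S)/(-408894) = (3 + 5/39)/(-408894) = (3 + 5*(1/39))*(-1/408894) = (3 + 5/39)*(-1/408894) = (122/39)*(-1/408894) = -61/7973433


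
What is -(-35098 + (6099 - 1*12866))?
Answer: 41865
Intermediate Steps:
-(-35098 + (6099 - 1*12866)) = -(-35098 + (6099 - 12866)) = -(-35098 - 6767) = -1*(-41865) = 41865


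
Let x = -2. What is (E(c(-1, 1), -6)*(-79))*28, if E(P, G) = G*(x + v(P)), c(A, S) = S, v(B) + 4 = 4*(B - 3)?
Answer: -185808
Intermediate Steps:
v(B) = -16 + 4*B (v(B) = -4 + 4*(B - 3) = -4 + 4*(-3 + B) = -4 + (-12 + 4*B) = -16 + 4*B)
E(P, G) = G*(-18 + 4*P) (E(P, G) = G*(-2 + (-16 + 4*P)) = G*(-18 + 4*P))
(E(c(-1, 1), -6)*(-79))*28 = ((2*(-6)*(-9 + 2*1))*(-79))*28 = ((2*(-6)*(-9 + 2))*(-79))*28 = ((2*(-6)*(-7))*(-79))*28 = (84*(-79))*28 = -6636*28 = -185808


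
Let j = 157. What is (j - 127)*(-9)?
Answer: -270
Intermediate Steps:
(j - 127)*(-9) = (157 - 127)*(-9) = 30*(-9) = -270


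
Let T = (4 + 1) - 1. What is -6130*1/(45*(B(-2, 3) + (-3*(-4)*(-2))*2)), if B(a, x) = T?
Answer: 613/198 ≈ 3.0960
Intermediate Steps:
T = 4 (T = 5 - 1 = 4)
B(a, x) = 4
-6130*1/(45*(B(-2, 3) + (-3*(-4)*(-2))*2)) = -6130*1/(45*(4 + (-3*(-4)*(-2))*2)) = -6130*1/(45*(4 + (12*(-2))*2)) = -6130*1/(45*(4 - 24*2)) = -6130*1/(45*(4 - 48)) = -6130/((-44*45)) = -6130/(-1980) = -6130*(-1/1980) = 613/198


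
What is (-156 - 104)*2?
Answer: -520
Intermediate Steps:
(-156 - 104)*2 = -260*2 = -520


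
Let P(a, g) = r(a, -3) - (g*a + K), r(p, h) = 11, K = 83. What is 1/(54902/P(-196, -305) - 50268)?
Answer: -29926/1504347619 ≈ -1.9893e-5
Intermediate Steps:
P(a, g) = -72 - a*g (P(a, g) = 11 - (g*a + 83) = 11 - (a*g + 83) = 11 - (83 + a*g) = 11 + (-83 - a*g) = -72 - a*g)
1/(54902/P(-196, -305) - 50268) = 1/(54902/(-72 - 1*(-196)*(-305)) - 50268) = 1/(54902/(-72 - 59780) - 50268) = 1/(54902/(-59852) - 50268) = 1/(54902*(-1/59852) - 50268) = 1/(-27451/29926 - 50268) = 1/(-1504347619/29926) = -29926/1504347619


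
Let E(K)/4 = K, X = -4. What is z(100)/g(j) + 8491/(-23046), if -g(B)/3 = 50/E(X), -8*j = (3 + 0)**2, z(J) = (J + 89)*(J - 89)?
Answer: 127554749/576150 ≈ 221.39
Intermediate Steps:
E(K) = 4*K
z(J) = (-89 + J)*(89 + J) (z(J) = (89 + J)*(-89 + J) = (-89 + J)*(89 + J))
j = -9/8 (j = -(3 + 0)**2/8 = -1/8*3**2 = -1/8*9 = -9/8 ≈ -1.1250)
g(B) = 75/8 (g(B) = -150/(4*(-4)) = -150/(-16) = -150*(-1)/16 = -3*(-25/8) = 75/8)
z(100)/g(j) + 8491/(-23046) = (-7921 + 100**2)/(75/8) + 8491/(-23046) = (-7921 + 10000)*(8/75) + 8491*(-1/23046) = 2079*(8/75) - 8491/23046 = 5544/25 - 8491/23046 = 127554749/576150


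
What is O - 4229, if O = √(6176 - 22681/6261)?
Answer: -4229 + √241957941555/6261 ≈ -4150.4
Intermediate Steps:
O = √241957941555/6261 (O = √(6176 - 22681*1/6261) = √(6176 - 22681/6261) = √(38645255/6261) = √241957941555/6261 ≈ 78.564)
O - 4229 = √241957941555/6261 - 4229 = -4229 + √241957941555/6261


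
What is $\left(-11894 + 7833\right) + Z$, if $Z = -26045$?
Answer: $-30106$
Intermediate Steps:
$\left(-11894 + 7833\right) + Z = \left(-11894 + 7833\right) - 26045 = -4061 - 26045 = -30106$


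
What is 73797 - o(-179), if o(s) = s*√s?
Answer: 73797 + 179*I*√179 ≈ 73797.0 + 2394.9*I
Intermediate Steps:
o(s) = s^(3/2)
73797 - o(-179) = 73797 - (-179)^(3/2) = 73797 - (-179)*I*√179 = 73797 + 179*I*√179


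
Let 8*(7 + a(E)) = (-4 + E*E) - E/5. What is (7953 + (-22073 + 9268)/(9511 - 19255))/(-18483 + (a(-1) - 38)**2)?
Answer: -1937670925/4001465559 ≈ -0.48424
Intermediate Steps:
a(E) = -15/2 - E/40 + E**2/8 (a(E) = -7 + ((-4 + E*E) - E/5)/8 = -7 + ((-4 + E**2) - E/5)/8 = -7 + (-4 + E**2 - E/5)/8 = -7 + (-1/2 - E/40 + E**2/8) = -15/2 - E/40 + E**2/8)
(7953 + (-22073 + 9268)/(9511 - 19255))/(-18483 + (a(-1) - 38)**2) = (7953 + (-22073 + 9268)/(9511 - 19255))/(-18483 + ((-15/2 - 1/40*(-1) + (1/8)*(-1)**2) - 38)**2) = (7953 - 12805/(-9744))/(-18483 + ((-15/2 + 1/40 + (1/8)*1) - 38)**2) = (7953 - 12805*(-1/9744))/(-18483 + ((-15/2 + 1/40 + 1/8) - 38)**2) = (7953 + 12805/9744)/(-18483 + (-147/20 - 38)**2) = 77506837/(9744*(-18483 + (-907/20)**2)) = 77506837/(9744*(-18483 + 822649/400)) = 77506837/(9744*(-6570551/400)) = (77506837/9744)*(-400/6570551) = -1937670925/4001465559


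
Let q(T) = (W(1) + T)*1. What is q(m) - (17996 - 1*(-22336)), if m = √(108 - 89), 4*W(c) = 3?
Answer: -161325/4 + √19 ≈ -40327.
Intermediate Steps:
W(c) = ¾ (W(c) = (¼)*3 = ¾)
m = √19 ≈ 4.3589
q(T) = ¾ + T (q(T) = (¾ + T)*1 = ¾ + T)
q(m) - (17996 - 1*(-22336)) = (¾ + √19) - (17996 - 1*(-22336)) = (¾ + √19) - (17996 + 22336) = (¾ + √19) - 1*40332 = (¾ + √19) - 40332 = -161325/4 + √19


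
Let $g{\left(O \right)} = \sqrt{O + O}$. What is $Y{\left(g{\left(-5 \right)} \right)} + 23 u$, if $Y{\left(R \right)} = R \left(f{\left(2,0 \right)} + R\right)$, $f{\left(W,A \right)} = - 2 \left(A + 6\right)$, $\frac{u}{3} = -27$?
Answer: $-1873 - 12 i \sqrt{10} \approx -1873.0 - 37.947 i$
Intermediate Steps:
$u = -81$ ($u = 3 \left(-27\right) = -81$)
$f{\left(W,A \right)} = -12 - 2 A$ ($f{\left(W,A \right)} = - 2 \left(6 + A\right) = -12 - 2 A$)
$g{\left(O \right)} = \sqrt{2} \sqrt{O}$ ($g{\left(O \right)} = \sqrt{2 O} = \sqrt{2} \sqrt{O}$)
$Y{\left(R \right)} = R \left(-12 + R\right)$ ($Y{\left(R \right)} = R \left(\left(-12 - 0\right) + R\right) = R \left(\left(-12 + 0\right) + R\right) = R \left(-12 + R\right)$)
$Y{\left(g{\left(-5 \right)} \right)} + 23 u = \sqrt{2} \sqrt{-5} \left(-12 + \sqrt{2} \sqrt{-5}\right) + 23 \left(-81\right) = \sqrt{2} i \sqrt{5} \left(-12 + \sqrt{2} i \sqrt{5}\right) - 1863 = i \sqrt{10} \left(-12 + i \sqrt{10}\right) - 1863 = -1863 + i \sqrt{10} \left(-12 + i \sqrt{10}\right)$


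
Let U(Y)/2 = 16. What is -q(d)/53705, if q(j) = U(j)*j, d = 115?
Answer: -32/467 ≈ -0.068522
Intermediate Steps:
U(Y) = 32 (U(Y) = 2*16 = 32)
q(j) = 32*j
-q(d)/53705 = -32*115/53705 = -3680/53705 = -1*32/467 = -32/467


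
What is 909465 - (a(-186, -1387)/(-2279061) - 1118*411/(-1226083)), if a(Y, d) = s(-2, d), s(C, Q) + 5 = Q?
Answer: 847111107901479127/931439316021 ≈ 9.0947e+5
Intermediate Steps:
s(C, Q) = -5 + Q
a(Y, d) = -5 + d
909465 - (a(-186, -1387)/(-2279061) - 1118*411/(-1226083)) = 909465 - ((-5 - 1387)/(-2279061) - 1118*411/(-1226083)) = 909465 - (-1392*(-1/2279061) - 459498*(-1/1226083)) = 909465 - (464/759687 + 459498/1226083) = 909465 - 1*349643559638/931439316021 = 909465 - 349643559638/931439316021 = 847111107901479127/931439316021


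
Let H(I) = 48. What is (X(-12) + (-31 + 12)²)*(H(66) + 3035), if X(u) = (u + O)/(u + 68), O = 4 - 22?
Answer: 31116719/28 ≈ 1.1113e+6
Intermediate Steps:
O = -18
X(u) = (-18 + u)/(68 + u) (X(u) = (u - 18)/(u + 68) = (-18 + u)/(68 + u))
(X(-12) + (-31 + 12)²)*(H(66) + 3035) = ((-18 - 12)/(68 - 12) + (-31 + 12)²)*(48 + 3035) = (-30/56 + (-19)²)*3083 = ((1/56)*(-30) + 361)*3083 = (-15/28 + 361)*3083 = (10093/28)*3083 = 31116719/28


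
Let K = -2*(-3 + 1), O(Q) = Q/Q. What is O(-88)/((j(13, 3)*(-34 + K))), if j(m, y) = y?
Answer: -1/90 ≈ -0.011111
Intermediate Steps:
O(Q) = 1
K = 4 (K = -2*(-2) = 4)
O(-88)/((j(13, 3)*(-34 + K))) = 1/(3*(-34 + 4)) = 1/(3*(-30)) = 1/(-90) = 1*(-1/90) = -1/90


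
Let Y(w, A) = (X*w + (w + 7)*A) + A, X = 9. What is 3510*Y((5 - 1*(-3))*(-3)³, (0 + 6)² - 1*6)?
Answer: -28725840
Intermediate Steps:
Y(w, A) = A + 9*w + A*(7 + w) (Y(w, A) = (9*w + (w + 7)*A) + A = (9*w + (7 + w)*A) + A = (9*w + A*(7 + w)) + A = A + 9*w + A*(7 + w))
3510*Y((5 - 1*(-3))*(-3)³, (0 + 6)² - 1*6) = 3510*(8*((0 + 6)² - 1*6) + 9*((5 - 1*(-3))*(-3)³) + ((0 + 6)² - 1*6)*((5 - 1*(-3))*(-3)³)) = 3510*(8*(6² - 6) + 9*((5 + 3)*(-27)) + (6² - 6)*((5 + 3)*(-27))) = 3510*(8*(36 - 6) + 9*(8*(-27)) + (36 - 6)*(8*(-27))) = 3510*(8*30 + 9*(-216) + 30*(-216)) = 3510*(240 - 1944 - 6480) = 3510*(-8184) = -28725840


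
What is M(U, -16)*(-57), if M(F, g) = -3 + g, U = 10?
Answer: 1083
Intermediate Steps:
M(U, -16)*(-57) = (-3 - 16)*(-57) = -19*(-57) = 1083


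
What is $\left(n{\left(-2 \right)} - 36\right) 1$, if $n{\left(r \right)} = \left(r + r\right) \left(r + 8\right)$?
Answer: $-60$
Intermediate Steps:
$n{\left(r \right)} = 2 r \left(8 + r\right)$
$\left(n{\left(-2 \right)} - 36\right) 1 = \left(2 \left(-2\right) \left(8 - 2\right) - 36\right) 1 = \left(2 \left(-2\right) 6 - 36\right) 1 = \left(-24 - 36\right) 1 = \left(-60\right) 1 = -60$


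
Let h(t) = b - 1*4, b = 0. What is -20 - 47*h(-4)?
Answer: 168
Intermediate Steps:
h(t) = -4 (h(t) = 0 - 1*4 = 0 - 4 = -4)
-20 - 47*h(-4) = -20 - 47*(-4) = -20 + 188 = 168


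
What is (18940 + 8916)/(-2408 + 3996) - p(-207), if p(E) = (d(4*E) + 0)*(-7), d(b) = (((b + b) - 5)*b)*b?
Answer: -3164600204732/397 ≈ -7.9713e+9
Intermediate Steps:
d(b) = b²*(-5 + 2*b) (d(b) = ((2*b - 5)*b)*b = ((-5 + 2*b)*b)*b = (b*(-5 + 2*b))*b = b²*(-5 + 2*b))
p(E) = -112*E²*(-5 + 8*E) (p(E) = ((4*E)²*(-5 + 2*(4*E)) + 0)*(-7) = ((16*E²)*(-5 + 8*E) + 0)*(-7) = (16*E²*(-5 + 8*E) + 0)*(-7) = (16*E²*(-5 + 8*E))*(-7) = -112*E²*(-5 + 8*E))
(18940 + 8916)/(-2408 + 3996) - p(-207) = (18940 + 8916)/(-2408 + 3996) - (-207)²*(560 - 896*(-207)) = 27856/1588 - 42849*(560 + 185472) = 27856*(1/1588) - 42849*186032 = 6964/397 - 1*7971285168 = 6964/397 - 7971285168 = -3164600204732/397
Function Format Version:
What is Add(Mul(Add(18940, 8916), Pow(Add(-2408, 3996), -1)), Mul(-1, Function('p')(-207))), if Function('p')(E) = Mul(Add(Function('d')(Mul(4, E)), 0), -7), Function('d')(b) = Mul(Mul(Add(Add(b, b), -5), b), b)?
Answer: Rational(-3164600204732, 397) ≈ -7.9713e+9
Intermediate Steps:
Function('d')(b) = Mul(Pow(b, 2), Add(-5, Mul(2, b))) (Function('d')(b) = Mul(Mul(Add(Mul(2, b), -5), b), b) = Mul(Mul(Add(-5, Mul(2, b)), b), b) = Mul(Mul(b, Add(-5, Mul(2, b))), b) = Mul(Pow(b, 2), Add(-5, Mul(2, b))))
Function('p')(E) = Mul(-112, Pow(E, 2), Add(-5, Mul(8, E))) (Function('p')(E) = Mul(Add(Mul(Pow(Mul(4, E), 2), Add(-5, Mul(2, Mul(4, E)))), 0), -7) = Mul(Add(Mul(Mul(16, Pow(E, 2)), Add(-5, Mul(8, E))), 0), -7) = Mul(Add(Mul(16, Pow(E, 2), Add(-5, Mul(8, E))), 0), -7) = Mul(Mul(16, Pow(E, 2), Add(-5, Mul(8, E))), -7) = Mul(-112, Pow(E, 2), Add(-5, Mul(8, E))))
Add(Mul(Add(18940, 8916), Pow(Add(-2408, 3996), -1)), Mul(-1, Function('p')(-207))) = Add(Mul(Add(18940, 8916), Pow(Add(-2408, 3996), -1)), Mul(-1, Mul(Pow(-207, 2), Add(560, Mul(-896, -207))))) = Add(Mul(27856, Pow(1588, -1)), Mul(-1, Mul(42849, Add(560, 185472)))) = Add(Mul(27856, Rational(1, 1588)), Mul(-1, Mul(42849, 186032))) = Add(Rational(6964, 397), Mul(-1, 7971285168)) = Add(Rational(6964, 397), -7971285168) = Rational(-3164600204732, 397)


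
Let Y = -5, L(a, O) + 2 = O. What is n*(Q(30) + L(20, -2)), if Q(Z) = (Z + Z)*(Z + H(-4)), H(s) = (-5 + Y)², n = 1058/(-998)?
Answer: -4124084/499 ≈ -8264.7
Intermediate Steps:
L(a, O) = -2 + O
n = -529/499 (n = 1058*(-1/998) = -529/499 ≈ -1.0601)
H(s) = 100 (H(s) = (-5 - 5)² = (-10)² = 100)
Q(Z) = 2*Z*(100 + Z) (Q(Z) = (Z + Z)*(Z + 100) = (2*Z)*(100 + Z) = 2*Z*(100 + Z))
n*(Q(30) + L(20, -2)) = -529*(2*30*(100 + 30) + (-2 - 2))/499 = -529*(2*30*130 - 4)/499 = -529*(7800 - 4)/499 = -529/499*7796 = -4124084/499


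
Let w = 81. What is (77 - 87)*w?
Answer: -810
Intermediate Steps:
(77 - 87)*w = (77 - 87)*81 = -10*81 = -810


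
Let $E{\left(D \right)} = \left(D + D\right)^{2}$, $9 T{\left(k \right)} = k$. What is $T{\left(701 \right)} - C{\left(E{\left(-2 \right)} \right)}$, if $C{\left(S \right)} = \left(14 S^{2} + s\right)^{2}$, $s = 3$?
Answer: $- \frac{115798420}{9} \approx -1.2866 \cdot 10^{7}$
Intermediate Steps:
$T{\left(k \right)} = \frac{k}{9}$
$E{\left(D \right)} = 4 D^{2}$ ($E{\left(D \right)} = \left(2 D\right)^{2} = 4 D^{2}$)
$C{\left(S \right)} = \left(3 + 14 S^{2}\right)^{2}$ ($C{\left(S \right)} = \left(14 S^{2} + 3\right)^{2} = \left(3 + 14 S^{2}\right)^{2}$)
$T{\left(701 \right)} - C{\left(E{\left(-2 \right)} \right)} = \frac{1}{9} \cdot 701 - \left(3 + 14 \left(4 \left(-2\right)^{2}\right)^{2}\right)^{2} = \frac{701}{9} - \left(3 + 14 \left(4 \cdot 4\right)^{2}\right)^{2} = \frac{701}{9} - \left(3 + 14 \cdot 16^{2}\right)^{2} = \frac{701}{9} - \left(3 + 14 \cdot 256\right)^{2} = \frac{701}{9} - \left(3 + 3584\right)^{2} = \frac{701}{9} - 3587^{2} = \frac{701}{9} - 12866569 = - \frac{115798420}{9}$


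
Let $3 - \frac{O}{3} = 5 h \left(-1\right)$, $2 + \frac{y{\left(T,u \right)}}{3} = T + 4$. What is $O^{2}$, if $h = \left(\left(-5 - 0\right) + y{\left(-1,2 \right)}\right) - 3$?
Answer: $4356$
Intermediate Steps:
$y{\left(T,u \right)} = 6 + 3 T$ ($y{\left(T,u \right)} = -6 + 3 \left(T + 4\right) = -6 + 3 \left(4 + T\right) = -6 + \left(12 + 3 T\right) = 6 + 3 T$)
$h = -5$ ($h = \left(\left(-5 - 0\right) + \left(6 + 3 \left(-1\right)\right)\right) - 3 = \left(\left(-5 + 0\right) + \left(6 - 3\right)\right) - 3 = \left(-5 + 3\right) - 3 = -2 - 3 = -5$)
$O = -66$ ($O = 9 - 3 \cdot 5 \left(-5\right) \left(-1\right) = 9 - 3 \left(\left(-25\right) \left(-1\right)\right) = 9 - 75 = -66$)
$O^{2} = \left(-66\right)^{2} = 4356$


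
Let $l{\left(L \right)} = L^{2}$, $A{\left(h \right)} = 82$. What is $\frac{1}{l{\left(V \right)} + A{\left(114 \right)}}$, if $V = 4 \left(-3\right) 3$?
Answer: $\frac{1}{1378} \approx 0.00072569$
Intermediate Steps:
$V = -36$ ($V = \left(-12\right) 3 = -36$)
$\frac{1}{l{\left(V \right)} + A{\left(114 \right)}} = \frac{1}{\left(-36\right)^{2} + 82} = \frac{1}{1296 + 82} = \frac{1}{1378}$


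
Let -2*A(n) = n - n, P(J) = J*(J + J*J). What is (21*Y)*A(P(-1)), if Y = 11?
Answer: 0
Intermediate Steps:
P(J) = J*(J + J²)
A(n) = 0 (A(n) = -(n - n)/2 = -½*0 = 0)
(21*Y)*A(P(-1)) = (21*11)*0 = 231*0 = 0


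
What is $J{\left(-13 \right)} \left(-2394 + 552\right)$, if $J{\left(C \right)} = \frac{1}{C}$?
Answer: $\frac{1842}{13} \approx 141.69$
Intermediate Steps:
$J{\left(-13 \right)} \left(-2394 + 552\right) = \frac{-2394 + 552}{-13} = \left(- \frac{1}{13}\right) \left(-1842\right) = \frac{1842}{13}$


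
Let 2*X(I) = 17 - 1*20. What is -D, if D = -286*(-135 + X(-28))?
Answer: -39039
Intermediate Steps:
X(I) = -3/2 (X(I) = (17 - 1*20)/2 = (17 - 20)/2 = (½)*(-3) = -3/2)
D = 39039 (D = -286*(-135 - 3/2) = -286*(-273/2) = 39039)
-D = -1*39039 = -39039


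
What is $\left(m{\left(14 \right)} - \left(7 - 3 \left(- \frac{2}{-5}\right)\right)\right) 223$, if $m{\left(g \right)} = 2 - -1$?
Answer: $- \frac{3122}{5} \approx -624.4$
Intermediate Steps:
$m{\left(g \right)} = 3$ ($m{\left(g \right)} = 2 + 1 = 3$)
$\left(m{\left(14 \right)} - \left(7 - 3 \left(- \frac{2}{-5}\right)\right)\right) 223 = \left(3 - \left(7 - 3 \left(- \frac{2}{-5}\right)\right)\right) 223 = \left(3 - \left(7 - 3 \left(\left(-2\right) \left(- \frac{1}{5}\right)\right)\right)\right) 223 = \left(3 + \left(3 \cdot \frac{2}{5} - 7\right)\right) 223 = \left(3 + \left(\frac{6}{5} - 7\right)\right) 223 = \left(3 - \frac{29}{5}\right) 223 = \left(- \frac{14}{5}\right) 223 = - \frac{3122}{5}$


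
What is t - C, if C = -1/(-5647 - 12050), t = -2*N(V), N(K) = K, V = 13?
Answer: -460123/17697 ≈ -26.000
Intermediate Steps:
t = -26 (t = -2*13 = -26)
C = 1/17697 (C = -1/(-17697) = -1*(-1/17697) = 1/17697 ≈ 5.6507e-5)
t - C = -26 - 1*1/17697 = -26 - 1/17697 = -460123/17697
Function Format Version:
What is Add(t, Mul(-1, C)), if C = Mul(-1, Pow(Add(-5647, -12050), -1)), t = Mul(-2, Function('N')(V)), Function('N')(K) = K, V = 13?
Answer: Rational(-460123, 17697) ≈ -26.000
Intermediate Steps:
t = -26 (t = Mul(-2, 13) = -26)
C = Rational(1, 17697) (C = Mul(-1, Pow(-17697, -1)) = Mul(-1, Rational(-1, 17697)) = Rational(1, 17697) ≈ 5.6507e-5)
Add(t, Mul(-1, C)) = Add(-26, Mul(-1, Rational(1, 17697))) = Add(-26, Rational(-1, 17697)) = Rational(-460123, 17697)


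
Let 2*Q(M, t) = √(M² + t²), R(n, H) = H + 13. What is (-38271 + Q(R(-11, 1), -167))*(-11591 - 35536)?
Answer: 1803597417 - 47127*√28085/2 ≈ 1.7996e+9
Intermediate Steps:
R(n, H) = 13 + H
Q(M, t) = √(M² + t²)/2
(-38271 + Q(R(-11, 1), -167))*(-11591 - 35536) = (-38271 + √((13 + 1)² + (-167)²)/2)*(-11591 - 35536) = (-38271 + √(14² + 27889)/2)*(-47127) = (-38271 + √(196 + 27889)/2)*(-47127) = (-38271 + √28085/2)*(-47127) = 1803597417 - 47127*√28085/2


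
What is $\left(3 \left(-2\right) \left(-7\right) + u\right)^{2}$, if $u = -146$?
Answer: $10816$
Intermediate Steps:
$\left(3 \left(-2\right) \left(-7\right) + u\right)^{2} = \left(3 \left(-2\right) \left(-7\right) - 146\right)^{2} = \left(\left(-6\right) \left(-7\right) - 146\right)^{2} = \left(42 - 146\right)^{2} = \left(-104\right)^{2} = 10816$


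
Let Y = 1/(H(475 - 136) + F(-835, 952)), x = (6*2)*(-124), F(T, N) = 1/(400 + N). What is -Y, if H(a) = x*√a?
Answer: 1352/1372015266545663 + 2719921152*√339/1372015266545663 ≈ 3.6500e-5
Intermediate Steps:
x = -1488 (x = 12*(-124) = -1488)
H(a) = -1488*√a
Y = 1/(1/1352 - 1488*√339) (Y = 1/(-1488*√(475 - 136) + 1/(400 + 952)) = 1/(-1488*√339 + 1/1352) = 1/(1/1352 - 1488*√339) ≈ -3.6500e-5)
-Y = -(-1352/1372015266545663 - 2719921152*√339/1372015266545663) = 1352/1372015266545663 + 2719921152*√339/1372015266545663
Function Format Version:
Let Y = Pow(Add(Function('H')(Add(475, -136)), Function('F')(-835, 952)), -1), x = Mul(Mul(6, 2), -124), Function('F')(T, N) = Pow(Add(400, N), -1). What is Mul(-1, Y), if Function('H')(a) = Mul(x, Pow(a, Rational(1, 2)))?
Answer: Add(Rational(1352, 1372015266545663), Mul(Rational(2719921152, 1372015266545663), Pow(339, Rational(1, 2)))) ≈ 3.6500e-5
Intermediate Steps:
x = -1488 (x = Mul(12, -124) = -1488)
Function('H')(a) = Mul(-1488, Pow(a, Rational(1, 2)))
Y = Pow(Add(Rational(1, 1352), Mul(-1488, Pow(339, Rational(1, 2)))), -1) (Y = Pow(Add(Mul(-1488, Pow(Add(475, -136), Rational(1, 2))), Pow(Add(400, 952), -1)), -1) = Pow(Add(Mul(-1488, Pow(339, Rational(1, 2))), Pow(1352, -1)), -1) = Pow(Add(Mul(-1488, Pow(339, Rational(1, 2))), Rational(1, 1352)), -1) = Pow(Add(Rational(1, 1352), Mul(-1488, Pow(339, Rational(1, 2)))), -1) ≈ -3.6500e-5)
Mul(-1, Y) = Mul(-1, Add(Rational(-1352, 1372015266545663), Mul(Rational(-2719921152, 1372015266545663), Pow(339, Rational(1, 2))))) = Add(Rational(1352, 1372015266545663), Mul(Rational(2719921152, 1372015266545663), Pow(339, Rational(1, 2))))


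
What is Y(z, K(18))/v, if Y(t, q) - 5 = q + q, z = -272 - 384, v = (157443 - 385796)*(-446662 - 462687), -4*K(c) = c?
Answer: -4/207652572197 ≈ -1.9263e-11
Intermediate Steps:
K(c) = -c/4
v = 207652572197 (v = -228353*(-909349) = 207652572197)
z = -656
Y(t, q) = 5 + 2*q (Y(t, q) = 5 + (q + q) = 5 + 2*q)
Y(z, K(18))/v = (5 + 2*(-¼*18))/207652572197 = (5 + 2*(-9/2))*(1/207652572197) = (5 - 9)*(1/207652572197) = -4*1/207652572197 = -4/207652572197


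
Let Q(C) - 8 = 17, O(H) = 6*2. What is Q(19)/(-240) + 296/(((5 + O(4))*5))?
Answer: 13783/4080 ≈ 3.3782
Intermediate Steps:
O(H) = 12
Q(C) = 25 (Q(C) = 8 + 17 = 25)
Q(19)/(-240) + 296/(((5 + O(4))*5)) = 25/(-240) + 296/(((5 + 12)*5)) = 25*(-1/240) + 296/((17*5)) = -5/48 + 296/85 = 13783/4080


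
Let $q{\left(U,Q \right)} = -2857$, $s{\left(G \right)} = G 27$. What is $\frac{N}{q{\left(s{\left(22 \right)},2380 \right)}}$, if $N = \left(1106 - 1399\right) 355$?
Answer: $\frac{104015}{2857} \approx 36.407$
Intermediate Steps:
$s{\left(G \right)} = 27 G$
$N = -104015$ ($N = \left(-293\right) 355 = -104015$)
$\frac{N}{q{\left(s{\left(22 \right)},2380 \right)}} = - \frac{104015}{-2857} = \left(-104015\right) \left(- \frac{1}{2857}\right) = \frac{104015}{2857}$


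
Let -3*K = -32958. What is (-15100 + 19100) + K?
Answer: 14986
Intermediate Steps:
K = 10986 (K = -1/3*(-32958) = 10986)
(-15100 + 19100) + K = (-15100 + 19100) + 10986 = 4000 + 10986 = 14986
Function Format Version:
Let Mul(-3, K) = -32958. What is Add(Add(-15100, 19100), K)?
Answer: 14986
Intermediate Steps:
K = 10986 (K = Mul(Rational(-1, 3), -32958) = 10986)
Add(Add(-15100, 19100), K) = Add(Add(-15100, 19100), 10986) = Add(4000, 10986) = 14986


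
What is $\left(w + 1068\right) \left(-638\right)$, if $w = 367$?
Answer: $-915530$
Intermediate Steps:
$\left(w + 1068\right) \left(-638\right) = \left(367 + 1068\right) \left(-638\right) = 1435 \left(-638\right) = -915530$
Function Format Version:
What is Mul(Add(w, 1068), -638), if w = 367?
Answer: -915530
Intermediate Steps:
Mul(Add(w, 1068), -638) = Mul(Add(367, 1068), -638) = Mul(1435, -638) = -915530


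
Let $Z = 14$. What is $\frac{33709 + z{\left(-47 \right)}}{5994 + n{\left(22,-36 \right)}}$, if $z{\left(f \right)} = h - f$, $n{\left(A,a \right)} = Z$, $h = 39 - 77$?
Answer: $\frac{16859}{3004} \approx 5.6122$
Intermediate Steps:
$h = -38$ ($h = 39 - 77 = -38$)
$n{\left(A,a \right)} = 14$
$z{\left(f \right)} = -38 - f$
$\frac{33709 + z{\left(-47 \right)}}{5994 + n{\left(22,-36 \right)}} = \frac{33709 - -9}{5994 + 14} = \frac{33709 + \left(-38 + 47\right)}{6008} = \left(33709 + 9\right) \frac{1}{6008} = 33718 \cdot \frac{1}{6008} = \frac{16859}{3004}$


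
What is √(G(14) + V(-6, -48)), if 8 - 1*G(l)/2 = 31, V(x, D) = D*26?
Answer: I*√1294 ≈ 35.972*I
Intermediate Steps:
V(x, D) = 26*D
G(l) = -46 (G(l) = 16 - 2*31 = 16 - 62 = -46)
√(G(14) + V(-6, -48)) = √(-46 + 26*(-48)) = √(-46 - 1248) = √(-1294) = I*√1294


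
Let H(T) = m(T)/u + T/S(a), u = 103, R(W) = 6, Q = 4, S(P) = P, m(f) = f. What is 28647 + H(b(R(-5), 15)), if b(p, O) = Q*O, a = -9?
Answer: 8850043/309 ≈ 28641.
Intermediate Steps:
b(p, O) = 4*O
H(T) = -94*T/927 (H(T) = T/103 + T/(-9) = T*(1/103) + T*(-⅑) = T/103 - T/9 = -94*T/927)
28647 + H(b(R(-5), 15)) = 28647 - 376*15/927 = 28647 - 94/927*60 = 28647 - 1880/309 = 8850043/309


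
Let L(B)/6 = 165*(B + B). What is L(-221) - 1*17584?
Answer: -455164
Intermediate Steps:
L(B) = 1980*B (L(B) = 6*(165*(B + B)) = 6*(165*(2*B)) = 6*(330*B) = 1980*B)
L(-221) - 1*17584 = 1980*(-221) - 1*17584 = -437580 - 17584 = -455164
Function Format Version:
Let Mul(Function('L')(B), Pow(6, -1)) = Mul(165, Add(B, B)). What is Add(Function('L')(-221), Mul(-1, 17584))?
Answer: -455164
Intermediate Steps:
Function('L')(B) = Mul(1980, B) (Function('L')(B) = Mul(6, Mul(165, Add(B, B))) = Mul(6, Mul(165, Mul(2, B))) = Mul(6, Mul(330, B)) = Mul(1980, B))
Add(Function('L')(-221), Mul(-1, 17584)) = Add(Mul(1980, -221), Mul(-1, 17584)) = Add(-437580, -17584) = -455164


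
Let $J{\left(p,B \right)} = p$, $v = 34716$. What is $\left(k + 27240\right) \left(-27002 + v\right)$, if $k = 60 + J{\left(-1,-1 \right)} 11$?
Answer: $210507346$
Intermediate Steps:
$k = 49$ ($k = 60 - 11 = 49$)
$\left(k + 27240\right) \left(-27002 + v\right) = \left(49 + 27240\right) \left(-27002 + 34716\right) = 27289 \cdot 7714 = 210507346$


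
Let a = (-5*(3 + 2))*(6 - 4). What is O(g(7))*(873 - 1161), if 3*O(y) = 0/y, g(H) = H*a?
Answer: 0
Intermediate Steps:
a = -50 (a = -5*5*2 = -25*2 = -50)
g(H) = -50*H (g(H) = H*(-50) = -50*H)
O(y) = 0 (O(y) = (0/y)/3 = (⅓)*0 = 0)
O(g(7))*(873 - 1161) = 0*(873 - 1161) = 0*(-288) = 0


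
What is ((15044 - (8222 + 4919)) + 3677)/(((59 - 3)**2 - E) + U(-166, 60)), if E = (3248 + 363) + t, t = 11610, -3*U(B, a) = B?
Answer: -16740/36089 ≈ -0.46385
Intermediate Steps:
U(B, a) = -B/3
E = 15221 (E = (3248 + 363) + 11610 = 3611 + 11610 = 15221)
((15044 - (8222 + 4919)) + 3677)/(((59 - 3)**2 - E) + U(-166, 60)) = ((15044 - (8222 + 4919)) + 3677)/(((59 - 3)**2 - 1*15221) - 1/3*(-166)) = ((15044 - 1*13141) + 3677)/((56**2 - 15221) + 166/3) = ((15044 - 13141) + 3677)/((3136 - 15221) + 166/3) = (1903 + 3677)/(-12085 + 166/3) = 5580/(-36089/3) = 5580*(-3/36089) = -16740/36089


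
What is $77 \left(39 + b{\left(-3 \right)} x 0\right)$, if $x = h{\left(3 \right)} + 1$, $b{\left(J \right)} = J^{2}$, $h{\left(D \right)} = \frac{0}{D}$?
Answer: $3003$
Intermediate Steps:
$h{\left(D \right)} = 0$
$x = 1$ ($x = 0 + 1 = 1$)
$77 \left(39 + b{\left(-3 \right)} x 0\right) = 77 \left(39 + \left(-3\right)^{2} \cdot 1 \cdot 0\right) = 77 \left(39 + 9 \cdot 1 \cdot 0\right) = 77 \left(39 + 9 \cdot 0\right) = 77 \left(39 + 0\right) = 77 \cdot 39 = 3003$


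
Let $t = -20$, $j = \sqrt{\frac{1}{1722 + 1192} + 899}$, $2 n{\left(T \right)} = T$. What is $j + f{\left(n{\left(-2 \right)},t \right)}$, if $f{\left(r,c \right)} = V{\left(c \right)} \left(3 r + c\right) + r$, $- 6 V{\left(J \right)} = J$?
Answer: $- \frac{233}{3} + \frac{7 \sqrt{155791182}}{2914} \approx -47.683$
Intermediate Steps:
$n{\left(T \right)} = \frac{T}{2}$
$V{\left(J \right)} = - \frac{J}{6}$
$j = \frac{7 \sqrt{155791182}}{2914}$ ($j = \sqrt{\frac{1}{2914} + 899} = \sqrt{\frac{2619687}{2914}} = \frac{7 \sqrt{155791182}}{2914} \approx 29.983$)
$f{\left(r,c \right)} = r - \frac{c \left(c + 3 r\right)}{6}$ ($f{\left(r,c \right)} = - \frac{c}{6} \left(3 r + c\right) + r = - \frac{c}{6} \left(c + 3 r\right) + r = - \frac{c \left(c + 3 r\right)}{6} + r = r - \frac{c \left(c + 3 r\right)}{6}$)
$j + f{\left(n{\left(-2 \right)},t \right)} = \frac{7 \sqrt{155791182}}{2914} - \left(1 + \frac{200}{3} - 5 \left(-2\right)\right) = \frac{7 \sqrt{155791182}}{2914} - \left(\frac{203}{3} + 10\right) = \frac{7 \sqrt{155791182}}{2914} - \frac{233}{3} = - \frac{233}{3} + \frac{7 \sqrt{155791182}}{2914}$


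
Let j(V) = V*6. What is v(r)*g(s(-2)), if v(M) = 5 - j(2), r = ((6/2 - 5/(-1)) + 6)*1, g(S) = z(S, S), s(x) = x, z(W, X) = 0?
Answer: 0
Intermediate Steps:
g(S) = 0
j(V) = 6*V
r = 14 (r = ((6*(½) - 5*(-1)) + 6)*1 = ((3 + 5) + 6)*1 = (8 + 6)*1 = 14*1 = 14)
v(M) = -7 (v(M) = 5 - 6*2 = 5 - 1*12 = 5 - 12 = -7)
v(r)*g(s(-2)) = -7*0 = 0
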